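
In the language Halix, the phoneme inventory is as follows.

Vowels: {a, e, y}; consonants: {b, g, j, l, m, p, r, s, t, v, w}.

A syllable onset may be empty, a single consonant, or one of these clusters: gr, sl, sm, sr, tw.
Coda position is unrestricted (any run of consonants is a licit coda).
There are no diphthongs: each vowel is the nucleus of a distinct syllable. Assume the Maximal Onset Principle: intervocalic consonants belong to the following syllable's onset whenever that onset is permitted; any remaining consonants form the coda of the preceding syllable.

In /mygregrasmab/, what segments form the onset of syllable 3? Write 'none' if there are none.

gr

The vowels are y, e, a, a — 4 nuclei, so 4 syllables.
Between /y/ (V1) and /e/ (V2): /gr/ — entire cluster is a permitted onset → onset /gr/, coda ∅.
Between /e/ (V2) and /a/ (V3): /gr/ — entire cluster is a permitted onset → onset /gr/, coda ∅.
Between /a/ (V3) and /a/ (V4): /sm/ — entire cluster is a permitted onset → onset /sm/, coda ∅.
Putting it together: my.gre.gra.smab.
Syllable 3 is /gra/: onset /gr/, nucleus /a/, coda ∅.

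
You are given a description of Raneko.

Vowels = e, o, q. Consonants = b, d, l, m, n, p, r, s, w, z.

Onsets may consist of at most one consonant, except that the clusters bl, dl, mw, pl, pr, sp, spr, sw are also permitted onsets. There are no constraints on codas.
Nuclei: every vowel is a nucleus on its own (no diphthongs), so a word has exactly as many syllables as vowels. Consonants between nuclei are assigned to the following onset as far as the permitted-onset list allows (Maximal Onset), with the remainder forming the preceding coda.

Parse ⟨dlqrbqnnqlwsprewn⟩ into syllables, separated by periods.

dlqr.bqn.nqlw.sprewn

The vowels are q, q, q, e — 4 nuclei, so 4 syllables.
V1 /q/ – V2 /q/: /rb/ — longest licit onset from the right is /b/, leaving /r/ as coda.
V2 /q/ – V3 /q/: /nn/ splits as /n/ + /n/ (/n/ is the longest suffix that is a licit onset).
V3 /q/ – V4 /e/: /lwspr/ — longest licit onset from the right is /spr/, leaving /lw/ as coda.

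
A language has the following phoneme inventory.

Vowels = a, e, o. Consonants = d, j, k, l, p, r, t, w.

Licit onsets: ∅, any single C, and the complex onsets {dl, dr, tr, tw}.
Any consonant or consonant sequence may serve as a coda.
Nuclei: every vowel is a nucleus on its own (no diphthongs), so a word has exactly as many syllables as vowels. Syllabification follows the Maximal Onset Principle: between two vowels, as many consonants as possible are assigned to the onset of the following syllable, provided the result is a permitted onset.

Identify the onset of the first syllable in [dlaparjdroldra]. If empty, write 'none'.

Nuclei (vowels): a, a, o, a → 4 syllables.
V1 /a/ – V2 /a/: just /p/ — single C goes to the following onset.
V2 /a/ – V3 /o/: /rjdr/ splits as /rj/ + /dr/ (/dr/ is the longest suffix that is a licit onset).
V3 /o/ – V4 /a/: /ldr/ splits as /l/ + /dr/ (/dr/ is the longest suffix that is a licit onset).
Syllabification: dla.parj.drol.dra.
Syllable 1 is /dla/: onset /dl/, nucleus /a/, coda ∅.

dl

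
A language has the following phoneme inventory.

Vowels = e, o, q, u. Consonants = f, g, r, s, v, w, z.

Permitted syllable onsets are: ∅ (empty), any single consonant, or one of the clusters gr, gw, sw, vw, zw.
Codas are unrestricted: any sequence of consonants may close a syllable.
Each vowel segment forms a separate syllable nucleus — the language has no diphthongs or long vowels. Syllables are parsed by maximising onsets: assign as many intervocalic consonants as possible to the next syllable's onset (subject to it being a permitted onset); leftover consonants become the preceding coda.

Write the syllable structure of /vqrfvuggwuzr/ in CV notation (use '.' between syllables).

CVCC.CVC.CCVCC

The vowels are q, u, u — 3 nuclei, so 3 syllables.
σ1/σ2 boundary: /rfv/ — longest licit onset from the right is /v/, leaving /rf/ as coda.
σ2/σ3 boundary: /ggw/; trying suffixes from longest down, /gw/ is the first permitted one, so coda /g/ | onset /gw/.
Result: vqrf.vug.gwuzr.
Mapping each syllable to C/V: /vqrf/ → CVCC, /vug/ → CVC, /gwuzr/ → CCVCC.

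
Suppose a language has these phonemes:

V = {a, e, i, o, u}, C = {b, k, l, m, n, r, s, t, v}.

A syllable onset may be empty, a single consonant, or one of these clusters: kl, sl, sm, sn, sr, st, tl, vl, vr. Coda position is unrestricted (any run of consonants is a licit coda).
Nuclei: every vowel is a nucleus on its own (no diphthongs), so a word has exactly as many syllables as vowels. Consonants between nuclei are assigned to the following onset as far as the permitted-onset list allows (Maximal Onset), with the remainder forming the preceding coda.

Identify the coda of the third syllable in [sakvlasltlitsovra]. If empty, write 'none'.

Nuclei (vowels): a, a, i, o, a → 5 syllables.
V1 /a/ – V2 /a/: cluster /kvl/ — the longest permitted-onset suffix is /vl/; onset = /vl/, preceding coda = /k/.
V2 /a/ – V3 /i/: /sltl/ — longest licit onset from the right is /tl/, leaving /sl/ as coda.
V3 /i/ – V4 /o/: /ts/ — longest licit onset from the right is /s/, leaving /t/ as coda.
V4 /o/ – V5 /a/: cluster /vr/ — /vr/ is itself a permitted onset, so the whole cluster goes right; preceding coda = ∅.
So the parse is sak.vlasl.tlit.so.vra.
Syllable 3 is /tlit/: onset /tl/, nucleus /i/, coda /t/.

t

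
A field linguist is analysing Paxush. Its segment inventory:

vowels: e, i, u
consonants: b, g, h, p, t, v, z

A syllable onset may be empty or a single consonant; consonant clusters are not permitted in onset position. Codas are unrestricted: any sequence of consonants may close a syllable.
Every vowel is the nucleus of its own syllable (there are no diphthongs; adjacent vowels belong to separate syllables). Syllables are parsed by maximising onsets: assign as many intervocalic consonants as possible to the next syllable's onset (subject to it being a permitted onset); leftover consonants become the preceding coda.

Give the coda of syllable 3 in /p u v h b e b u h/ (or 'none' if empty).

The vowels are u, e, u — 3 nuclei, so 3 syllables.
/u…e/ gap (V1→V2): /vhb/ splits as /vh/ + /b/ (/b/ is the longest suffix that is a licit onset).
/e…u/ gap (V2→V3): /b/ is a single consonant, so it becomes the next onset.
Syllabification: puvh.be.buh.
Syllable 3 is /buh/: onset /b/, nucleus /u/, coda /h/.

h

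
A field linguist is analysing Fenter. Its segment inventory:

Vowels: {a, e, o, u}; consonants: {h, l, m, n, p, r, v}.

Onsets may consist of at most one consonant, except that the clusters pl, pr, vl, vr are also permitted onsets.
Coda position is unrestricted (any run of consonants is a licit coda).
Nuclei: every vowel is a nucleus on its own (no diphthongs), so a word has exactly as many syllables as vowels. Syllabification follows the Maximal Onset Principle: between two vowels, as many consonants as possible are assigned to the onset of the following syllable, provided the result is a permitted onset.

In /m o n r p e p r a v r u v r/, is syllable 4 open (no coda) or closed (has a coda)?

closed

The vowels are o, e, a, u — 4 nuclei, so 4 syllables.
Between /o/ (V1) and /e/ (V2): /nrp/ — longest licit onset from the right is /p/, leaving /nr/ as coda.
Between /e/ (V2) and /a/ (V3): /pr/ — entire cluster is a permitted onset → onset /pr/, coda ∅.
Between /a/ (V3) and /u/ (V4): /vr/ — entire cluster is a permitted onset → onset /vr/, coda ∅.
Syllabification: monr.pe.pra.vruvr.
Syllable 4 is /vruvr/ with coda /vr/, so it is closed.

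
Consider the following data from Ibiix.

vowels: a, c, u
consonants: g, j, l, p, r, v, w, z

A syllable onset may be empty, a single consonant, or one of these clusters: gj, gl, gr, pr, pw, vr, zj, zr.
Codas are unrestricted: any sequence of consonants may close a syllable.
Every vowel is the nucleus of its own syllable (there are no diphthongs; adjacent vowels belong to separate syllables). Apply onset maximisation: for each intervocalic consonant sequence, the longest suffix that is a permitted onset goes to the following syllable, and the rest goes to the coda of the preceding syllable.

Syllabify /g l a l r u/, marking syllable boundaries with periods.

Vowels present: a, u; each is a nucleus, giving 2 syllables.
Between /a/ (V1) and /u/ (V2): /lr/; trying suffixes from longest down, /r/ is the first permitted one, so coda /l/ | onset /r/.

glal.ru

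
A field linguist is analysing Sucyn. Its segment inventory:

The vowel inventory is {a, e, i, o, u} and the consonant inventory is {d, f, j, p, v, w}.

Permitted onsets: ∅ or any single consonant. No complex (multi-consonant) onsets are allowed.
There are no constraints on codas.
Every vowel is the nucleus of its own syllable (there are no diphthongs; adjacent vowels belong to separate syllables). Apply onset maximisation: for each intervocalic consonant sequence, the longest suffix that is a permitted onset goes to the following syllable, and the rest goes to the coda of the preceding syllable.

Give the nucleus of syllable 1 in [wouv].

o

Vowels present: o, u; each is a nucleus, giving 2 syllables.
The first nucleus (vowel 1 from the left) is /o/.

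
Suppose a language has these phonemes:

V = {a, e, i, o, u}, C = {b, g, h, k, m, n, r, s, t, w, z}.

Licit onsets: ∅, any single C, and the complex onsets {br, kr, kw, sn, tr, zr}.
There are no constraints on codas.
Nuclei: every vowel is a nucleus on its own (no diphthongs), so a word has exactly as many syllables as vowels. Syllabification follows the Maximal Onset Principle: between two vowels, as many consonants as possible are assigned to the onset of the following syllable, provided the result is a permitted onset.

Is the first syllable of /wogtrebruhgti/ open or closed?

Nuclei (vowels): o, e, u, i → 4 syllables.
Between /o/ (V1) and /e/ (V2): /gtr/ splits as /g/ + /tr/ (/tr/ is the longest suffix that is a licit onset).
Between /e/ (V2) and /u/ (V3): /br/ — entire cluster is a permitted onset → onset /br/, coda ∅.
Between /u/ (V3) and /i/ (V4): cluster /hgt/ — the longest permitted-onset suffix is /t/; onset = /t/, preceding coda = /hg/.
So the parse is wog.tre.bruhg.ti.
Syllable 1 is /wog/ with coda /g/, so it is closed.

closed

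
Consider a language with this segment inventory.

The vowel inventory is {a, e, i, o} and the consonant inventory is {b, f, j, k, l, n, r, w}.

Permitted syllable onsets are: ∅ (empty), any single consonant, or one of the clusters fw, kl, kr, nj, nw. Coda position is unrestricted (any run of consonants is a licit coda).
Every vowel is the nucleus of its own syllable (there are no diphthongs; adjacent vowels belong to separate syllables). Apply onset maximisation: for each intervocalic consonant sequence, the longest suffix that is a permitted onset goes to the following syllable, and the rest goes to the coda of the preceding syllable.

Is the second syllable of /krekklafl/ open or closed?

Vowels present: e, a; each is a nucleus, giving 2 syllables.
Between /e/ (V1) and /a/ (V2): /kkl/ — longest licit onset from the right is /kl/, leaving /k/ as coda.
Result: krek.klafl.
Syllable 2 is /klafl/ with coda /fl/, so it is closed.

closed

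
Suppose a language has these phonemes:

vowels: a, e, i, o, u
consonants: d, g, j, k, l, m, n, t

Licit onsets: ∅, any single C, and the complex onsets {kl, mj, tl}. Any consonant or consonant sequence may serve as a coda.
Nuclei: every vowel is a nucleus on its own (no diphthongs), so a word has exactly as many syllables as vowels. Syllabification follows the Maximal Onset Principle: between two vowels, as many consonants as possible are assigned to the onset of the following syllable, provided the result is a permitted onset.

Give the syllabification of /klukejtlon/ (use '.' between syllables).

klu.kej.tlon

The vowels are u, e, o — 3 nuclei, so 3 syllables.
/u…e/ gap (V1→V2): /k/ → onset of the next syllable (single consonants are always licit onsets).
/e…o/ gap (V2→V3): /jtl/; trying suffixes from longest down, /tl/ is the first permitted one, so coda /j/ | onset /tl/.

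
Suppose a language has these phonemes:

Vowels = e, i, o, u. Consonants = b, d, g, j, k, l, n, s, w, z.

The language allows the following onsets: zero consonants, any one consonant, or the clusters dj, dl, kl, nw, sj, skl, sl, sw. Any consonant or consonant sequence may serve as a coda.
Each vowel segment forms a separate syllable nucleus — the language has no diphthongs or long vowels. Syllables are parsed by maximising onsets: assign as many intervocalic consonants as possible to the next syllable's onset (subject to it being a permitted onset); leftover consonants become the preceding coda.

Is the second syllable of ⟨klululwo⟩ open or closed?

Nuclei (vowels): u, u, o → 3 syllables.
σ1/σ2 boundary: /l/ → onset of the next syllable (single consonants are always licit onsets).
σ2/σ3 boundary: cluster /lw/ — the longest permitted-onset suffix is /w/; onset = /w/, preceding coda = /l/.
Syllabification: klu.lul.wo.
Syllable 2 is /lul/ with coda /l/, so it is closed.

closed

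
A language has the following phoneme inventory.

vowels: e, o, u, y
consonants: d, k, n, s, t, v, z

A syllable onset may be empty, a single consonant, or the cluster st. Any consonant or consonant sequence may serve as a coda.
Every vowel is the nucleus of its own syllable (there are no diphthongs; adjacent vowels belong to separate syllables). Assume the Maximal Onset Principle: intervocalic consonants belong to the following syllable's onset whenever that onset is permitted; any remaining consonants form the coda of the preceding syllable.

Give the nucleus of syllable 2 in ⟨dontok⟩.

Vowels present: o, o; each is a nucleus, giving 2 syllables.
The second nucleus (vowel 2 from the left) is /o/.

o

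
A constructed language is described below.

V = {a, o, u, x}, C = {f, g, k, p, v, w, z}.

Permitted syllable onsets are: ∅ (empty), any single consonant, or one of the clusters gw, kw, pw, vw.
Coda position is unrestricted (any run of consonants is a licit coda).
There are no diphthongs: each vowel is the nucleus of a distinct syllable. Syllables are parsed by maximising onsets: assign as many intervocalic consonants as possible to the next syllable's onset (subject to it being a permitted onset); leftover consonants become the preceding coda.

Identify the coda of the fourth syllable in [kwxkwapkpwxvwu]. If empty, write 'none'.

Vowels present: x, a, x, u; each is a nucleus, giving 4 syllables.
Between /x/ (V1) and /a/ (V2): cluster /kw/ — /kw/ is itself a permitted onset, so the whole cluster goes right; preceding coda = ∅.
Between /a/ (V2) and /x/ (V3): cluster /pkpw/ — the longest permitted-onset suffix is /pw/; onset = /pw/, preceding coda = /pk/.
Between /x/ (V3) and /u/ (V4): cluster /vw/ — /vw/ is itself a permitted onset, so the whole cluster goes right; preceding coda = ∅.
Result: kwx.kwapk.pwx.vwu.
Syllable 4 is /vwu/: onset /vw/, nucleus /u/, coda ∅.

none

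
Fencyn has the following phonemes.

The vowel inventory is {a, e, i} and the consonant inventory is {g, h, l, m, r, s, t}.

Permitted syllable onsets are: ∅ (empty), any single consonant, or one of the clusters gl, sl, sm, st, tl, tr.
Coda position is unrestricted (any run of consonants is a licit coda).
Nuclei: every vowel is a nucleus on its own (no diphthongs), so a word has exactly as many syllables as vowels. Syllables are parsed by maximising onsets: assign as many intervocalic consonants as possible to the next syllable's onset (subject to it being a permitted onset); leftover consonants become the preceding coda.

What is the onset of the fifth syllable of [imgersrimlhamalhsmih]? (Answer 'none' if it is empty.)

Vowels present: i, e, i, a, a, i; each is a nucleus, giving 6 syllables.
Between /i/ (V1) and /e/ (V2): cluster /mg/ — the longest permitted-onset suffix is /g/; onset = /g/, preceding coda = /m/.
Between /e/ (V2) and /i/ (V3): cluster /rsr/ — the longest permitted-onset suffix is /r/; onset = /r/, preceding coda = /rs/.
Between /i/ (V3) and /a/ (V4): /mlh/ splits as /ml/ + /h/ (/h/ is the longest suffix that is a licit onset).
Between /a/ (V4) and /a/ (V5): just /m/ — single C goes to the following onset.
Between /a/ (V5) and /i/ (V6): /lhsm/ splits as /lh/ + /sm/ (/sm/ is the longest suffix that is a licit onset).
Syllabification: im.gers.riml.ha.malh.smih.
Syllable 5 is /malh/: onset /m/, nucleus /a/, coda /lh/.

m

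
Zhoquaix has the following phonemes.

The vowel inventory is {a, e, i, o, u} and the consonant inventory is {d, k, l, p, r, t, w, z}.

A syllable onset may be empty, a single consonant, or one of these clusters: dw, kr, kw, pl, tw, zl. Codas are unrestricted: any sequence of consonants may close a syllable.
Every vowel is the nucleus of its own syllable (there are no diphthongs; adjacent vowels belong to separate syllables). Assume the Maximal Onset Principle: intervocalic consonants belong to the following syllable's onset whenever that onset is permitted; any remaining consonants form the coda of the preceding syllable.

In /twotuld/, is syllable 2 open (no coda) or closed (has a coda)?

The vowels are o, u — 2 nuclei, so 2 syllables.
σ1/σ2 boundary: just /t/ — single C goes to the following onset.
Result: two.tuld.
Syllable 2 is /tuld/ with coda /ld/, so it is closed.

closed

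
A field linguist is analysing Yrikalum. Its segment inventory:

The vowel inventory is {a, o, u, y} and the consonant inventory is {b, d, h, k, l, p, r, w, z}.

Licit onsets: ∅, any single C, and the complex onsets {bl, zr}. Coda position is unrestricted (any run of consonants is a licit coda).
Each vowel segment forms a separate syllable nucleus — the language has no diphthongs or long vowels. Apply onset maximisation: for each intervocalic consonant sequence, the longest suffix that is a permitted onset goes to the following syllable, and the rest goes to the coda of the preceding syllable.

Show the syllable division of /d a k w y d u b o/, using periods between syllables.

Vowels present: a, y, u, o; each is a nucleus, giving 4 syllables.
/a…y/ gap (V1→V2): cluster /kw/ — the longest permitted-onset suffix is /w/; onset = /w/, preceding coda = /k/.
/y…u/ gap (V2→V3): just /d/ — single C goes to the following onset.
/u…o/ gap (V3→V4): /b/ is a single consonant, so it becomes the next onset.

dak.wy.du.bo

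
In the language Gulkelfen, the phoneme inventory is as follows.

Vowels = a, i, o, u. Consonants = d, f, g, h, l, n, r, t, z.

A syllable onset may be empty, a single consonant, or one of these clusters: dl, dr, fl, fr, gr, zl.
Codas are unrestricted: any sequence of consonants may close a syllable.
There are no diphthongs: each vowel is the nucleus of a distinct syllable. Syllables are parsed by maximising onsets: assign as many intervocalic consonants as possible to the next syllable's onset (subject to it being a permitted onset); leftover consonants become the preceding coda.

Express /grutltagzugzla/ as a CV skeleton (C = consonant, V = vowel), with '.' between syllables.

Nuclei (vowels): u, a, u, a → 4 syllables.
σ1/σ2 boundary: /tlt/ splits as /tl/ + /t/ (/t/ is the longest suffix that is a licit onset).
σ2/σ3 boundary: /gz/; trying suffixes from longest down, /z/ is the first permitted one, so coda /g/ | onset /z/.
σ3/σ4 boundary: /gzl/ splits as /g/ + /zl/ (/zl/ is the longest suffix that is a licit onset).
Syllabification: grutl.tag.zug.zla.
Mapping each syllable to C/V: /grutl/ → CCVCC, /tag/ → CVC, /zug/ → CVC, /zla/ → CCV.

CCVCC.CVC.CVC.CCV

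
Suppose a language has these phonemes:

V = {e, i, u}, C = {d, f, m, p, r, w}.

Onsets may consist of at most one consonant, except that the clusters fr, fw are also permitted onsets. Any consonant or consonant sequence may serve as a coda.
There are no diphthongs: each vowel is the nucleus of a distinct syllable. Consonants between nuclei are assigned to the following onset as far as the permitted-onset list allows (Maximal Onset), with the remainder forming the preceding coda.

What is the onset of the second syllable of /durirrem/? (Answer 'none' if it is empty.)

r

Vowels present: u, i, e; each is a nucleus, giving 3 syllables.
/u…i/ gap (V1→V2): /r/ is a single consonant, so it becomes the next onset.
/i…e/ gap (V2→V3): /rr/; trying suffixes from longest down, /r/ is the first permitted one, so coda /r/ | onset /r/.
Syllabification: du.rir.rem.
Syllable 2 is /rir/: onset /r/, nucleus /i/, coda /r/.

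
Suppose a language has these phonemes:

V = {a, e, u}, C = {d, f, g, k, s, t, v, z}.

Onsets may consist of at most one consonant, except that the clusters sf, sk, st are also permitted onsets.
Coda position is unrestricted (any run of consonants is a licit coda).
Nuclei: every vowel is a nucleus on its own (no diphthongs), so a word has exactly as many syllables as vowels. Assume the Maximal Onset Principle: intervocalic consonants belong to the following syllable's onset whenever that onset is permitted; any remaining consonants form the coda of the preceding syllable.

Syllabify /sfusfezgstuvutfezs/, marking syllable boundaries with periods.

sfu.sfezg.stu.vut.fezs

The vowels are u, e, u, u, e — 5 nuclei, so 5 syllables.
σ1/σ2 boundary: /sf/ is a licit onset in full, so it all attaches to the next syllable.
σ2/σ3 boundary: /zgst/; trying suffixes from longest down, /st/ is the first permitted one, so coda /zg/ | onset /st/.
σ3/σ4 boundary: just /v/ — single C goes to the following onset.
σ4/σ5 boundary: cluster /tf/ — the longest permitted-onset suffix is /f/; onset = /f/, preceding coda = /t/.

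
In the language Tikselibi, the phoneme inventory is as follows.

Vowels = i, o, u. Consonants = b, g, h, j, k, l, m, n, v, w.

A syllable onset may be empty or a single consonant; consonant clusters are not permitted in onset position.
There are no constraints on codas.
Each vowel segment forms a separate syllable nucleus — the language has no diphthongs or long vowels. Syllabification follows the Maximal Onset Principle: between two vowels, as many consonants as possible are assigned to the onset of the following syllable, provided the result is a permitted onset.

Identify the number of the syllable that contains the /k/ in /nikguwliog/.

Nuclei (vowels): i, u, i, o → 4 syllables.
/i…u/ gap (V1→V2): /kg/; trying suffixes from longest down, /g/ is the first permitted one, so coda /k/ | onset /g/.
/u…i/ gap (V2→V3): /wl/ splits as /w/ + /l/ (/l/ is the longest suffix that is a licit onset).
/i…o/ gap (V3→V4): nothing intervenes; syllable break is V.V.
Syllabification: nik.guw.li.og.
The /k/ is in the coda of syllable 1 (/nik/).

1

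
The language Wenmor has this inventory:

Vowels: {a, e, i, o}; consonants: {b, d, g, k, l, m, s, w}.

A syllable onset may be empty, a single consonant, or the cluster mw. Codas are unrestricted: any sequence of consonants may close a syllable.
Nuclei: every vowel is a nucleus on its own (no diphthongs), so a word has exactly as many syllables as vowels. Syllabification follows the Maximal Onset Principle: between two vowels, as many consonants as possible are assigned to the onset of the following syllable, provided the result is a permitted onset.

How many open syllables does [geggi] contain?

Nuclei (vowels): e, i → 2 syllables.
Between /e/ (V1) and /i/ (V2): cluster /gg/ — the longest permitted-onset suffix is /g/; onset = /g/, preceding coda = /g/.
Putting it together: geg.gi.
Classifying each syllable: /geg/ (closed), /gi/ (open).
Open syllables: 1.

1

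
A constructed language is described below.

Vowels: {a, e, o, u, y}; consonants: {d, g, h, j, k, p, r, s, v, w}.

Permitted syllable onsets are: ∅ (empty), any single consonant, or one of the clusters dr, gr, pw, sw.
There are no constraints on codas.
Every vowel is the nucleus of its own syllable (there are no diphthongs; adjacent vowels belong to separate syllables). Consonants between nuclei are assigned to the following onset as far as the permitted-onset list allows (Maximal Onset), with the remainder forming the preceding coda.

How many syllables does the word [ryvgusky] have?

The vowels are y, u, y — 3 nuclei, so 3 syllables.

3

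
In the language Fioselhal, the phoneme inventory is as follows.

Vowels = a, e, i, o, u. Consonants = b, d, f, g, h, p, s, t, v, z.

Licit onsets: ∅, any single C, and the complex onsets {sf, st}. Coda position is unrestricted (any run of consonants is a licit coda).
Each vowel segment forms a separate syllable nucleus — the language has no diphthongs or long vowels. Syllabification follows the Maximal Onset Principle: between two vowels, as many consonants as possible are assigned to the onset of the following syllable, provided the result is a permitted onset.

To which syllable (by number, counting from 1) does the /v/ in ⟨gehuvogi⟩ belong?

The vowels are e, u, o, i — 4 nuclei, so 4 syllables.
σ1/σ2 boundary: just /h/ — single C goes to the following onset.
σ2/σ3 boundary: /v/ → onset of the next syllable (single consonants are always licit onsets).
σ3/σ4 boundary: /g/ is a single consonant, so it becomes the next onset.
Syllabification: ge.hu.vo.gi.
The /v/ is in the onset of syllable 3 (/vo/).

3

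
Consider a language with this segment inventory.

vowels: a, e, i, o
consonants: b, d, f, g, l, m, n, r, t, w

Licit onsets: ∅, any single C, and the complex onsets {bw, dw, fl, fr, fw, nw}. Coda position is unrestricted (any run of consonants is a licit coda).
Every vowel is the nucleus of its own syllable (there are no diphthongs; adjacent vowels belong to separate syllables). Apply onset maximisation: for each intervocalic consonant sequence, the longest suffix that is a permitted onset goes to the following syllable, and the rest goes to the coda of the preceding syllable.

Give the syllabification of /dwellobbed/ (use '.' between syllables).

dwel.lob.bed

Nuclei (vowels): e, o, e → 3 syllables.
σ1/σ2 boundary: /ll/ — longest licit onset from the right is /l/, leaving /l/ as coda.
σ2/σ3 boundary: cluster /bb/ — the longest permitted-onset suffix is /b/; onset = /b/, preceding coda = /b/.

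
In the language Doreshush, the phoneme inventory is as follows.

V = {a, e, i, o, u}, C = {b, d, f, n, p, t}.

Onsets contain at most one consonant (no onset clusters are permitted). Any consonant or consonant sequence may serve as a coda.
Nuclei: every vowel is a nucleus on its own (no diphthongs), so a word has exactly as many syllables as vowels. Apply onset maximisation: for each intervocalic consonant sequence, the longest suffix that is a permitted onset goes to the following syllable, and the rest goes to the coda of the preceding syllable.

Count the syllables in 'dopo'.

2

The vowels are o, o — 2 nuclei, so 2 syllables.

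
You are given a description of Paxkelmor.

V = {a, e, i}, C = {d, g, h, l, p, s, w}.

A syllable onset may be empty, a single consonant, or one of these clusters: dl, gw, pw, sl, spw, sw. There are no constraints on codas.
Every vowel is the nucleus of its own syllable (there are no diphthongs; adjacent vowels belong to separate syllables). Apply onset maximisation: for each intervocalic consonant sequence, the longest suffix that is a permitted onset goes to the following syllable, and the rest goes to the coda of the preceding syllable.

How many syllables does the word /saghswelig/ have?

3

Vowels present: a, e, i; each is a nucleus, giving 3 syllables.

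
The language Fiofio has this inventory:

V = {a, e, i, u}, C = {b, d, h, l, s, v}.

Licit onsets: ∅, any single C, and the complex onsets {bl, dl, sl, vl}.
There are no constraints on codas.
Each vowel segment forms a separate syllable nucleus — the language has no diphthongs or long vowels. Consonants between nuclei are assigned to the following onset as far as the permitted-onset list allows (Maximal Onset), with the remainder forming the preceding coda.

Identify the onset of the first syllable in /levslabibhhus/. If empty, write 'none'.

The vowels are e, a, i, u — 4 nuclei, so 4 syllables.
Between /e/ (V1) and /a/ (V2): /vsl/ — longest licit onset from the right is /sl/, leaving /v/ as coda.
Between /a/ (V2) and /i/ (V3): /b/ → onset of the next syllable (single consonants are always licit onsets).
Between /i/ (V3) and /u/ (V4): /bhh/ — longest licit onset from the right is /h/, leaving /bh/ as coda.
So the parse is lev.sla.bibh.hus.
Syllable 1 is /lev/: onset /l/, nucleus /e/, coda /v/.

l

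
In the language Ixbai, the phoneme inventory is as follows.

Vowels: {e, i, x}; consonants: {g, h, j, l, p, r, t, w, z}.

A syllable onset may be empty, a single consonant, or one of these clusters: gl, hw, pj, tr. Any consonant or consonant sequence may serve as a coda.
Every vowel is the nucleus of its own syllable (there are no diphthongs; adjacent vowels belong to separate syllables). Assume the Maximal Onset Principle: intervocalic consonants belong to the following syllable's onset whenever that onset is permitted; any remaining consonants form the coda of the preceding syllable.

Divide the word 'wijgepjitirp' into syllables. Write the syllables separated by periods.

The vowels are i, e, i, i — 4 nuclei, so 4 syllables.
/i…e/ gap (V1→V2): /jg/ splits as /j/ + /g/ (/g/ is the longest suffix that is a licit onset).
/e…i/ gap (V2→V3): /pj/ is a licit onset in full, so it all attaches to the next syllable.
/i…i/ gap (V3→V4): /t/ is a single consonant, so it becomes the next onset.

wij.ge.pji.tirp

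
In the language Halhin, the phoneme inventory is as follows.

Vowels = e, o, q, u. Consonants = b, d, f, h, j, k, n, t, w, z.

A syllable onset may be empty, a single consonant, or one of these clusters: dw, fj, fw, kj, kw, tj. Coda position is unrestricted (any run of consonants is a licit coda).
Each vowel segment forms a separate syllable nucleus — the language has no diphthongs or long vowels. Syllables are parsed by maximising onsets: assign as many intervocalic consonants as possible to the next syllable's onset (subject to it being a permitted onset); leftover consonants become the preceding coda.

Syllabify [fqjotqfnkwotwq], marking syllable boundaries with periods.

fq.jo.tqfn.kwot.wq

Vowels present: q, o, q, o, q; each is a nucleus, giving 5 syllables.
Between /q/ (V1) and /o/ (V2): /j/ is a single consonant, so it becomes the next onset.
Between /o/ (V2) and /q/ (V3): /t/ is a single consonant, so it becomes the next onset.
Between /q/ (V3) and /o/ (V4): /fnkw/ — longest licit onset from the right is /kw/, leaving /fn/ as coda.
Between /o/ (V4) and /q/ (V5): /tw/ splits as /t/ + /w/ (/w/ is the longest suffix that is a licit onset).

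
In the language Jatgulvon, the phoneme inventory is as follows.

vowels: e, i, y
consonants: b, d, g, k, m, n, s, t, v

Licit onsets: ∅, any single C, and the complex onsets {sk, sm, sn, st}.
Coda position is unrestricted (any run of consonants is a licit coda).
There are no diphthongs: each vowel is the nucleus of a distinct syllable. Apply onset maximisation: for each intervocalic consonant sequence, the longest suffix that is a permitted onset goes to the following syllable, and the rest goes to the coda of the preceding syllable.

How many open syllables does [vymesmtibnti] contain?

The vowels are y, e, i, i — 4 nuclei, so 4 syllables.
Between /y/ (V1) and /e/ (V2): /m/ → onset of the next syllable (single consonants are always licit onsets).
Between /e/ (V2) and /i/ (V3): /smt/; trying suffixes from longest down, /t/ is the first permitted one, so coda /sm/ | onset /t/.
Between /i/ (V3) and /i/ (V4): /bnt/ — longest licit onset from the right is /t/, leaving /bn/ as coda.
So the parse is vy.mesm.tibn.ti.
Classifying each syllable: /vy/ (open), /mesm/ (closed), /tibn/ (closed), /ti/ (open).
Open syllables: 2.

2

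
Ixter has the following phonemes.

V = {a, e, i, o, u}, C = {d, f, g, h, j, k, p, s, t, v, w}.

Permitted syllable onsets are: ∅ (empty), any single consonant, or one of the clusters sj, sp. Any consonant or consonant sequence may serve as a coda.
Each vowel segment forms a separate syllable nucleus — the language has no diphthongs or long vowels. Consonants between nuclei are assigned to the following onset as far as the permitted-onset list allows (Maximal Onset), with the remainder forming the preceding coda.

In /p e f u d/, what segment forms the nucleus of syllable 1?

Vowels present: e, u; each is a nucleus, giving 2 syllables.
The first nucleus (vowel 1 from the left) is /e/.

e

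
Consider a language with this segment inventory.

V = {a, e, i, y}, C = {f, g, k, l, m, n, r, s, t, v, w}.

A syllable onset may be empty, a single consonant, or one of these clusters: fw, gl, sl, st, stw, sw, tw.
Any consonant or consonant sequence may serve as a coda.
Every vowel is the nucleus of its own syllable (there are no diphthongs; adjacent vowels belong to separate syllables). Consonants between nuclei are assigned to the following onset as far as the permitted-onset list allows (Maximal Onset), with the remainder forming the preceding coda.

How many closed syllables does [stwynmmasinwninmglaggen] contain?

5

The vowels are y, a, i, i, a, e — 6 nuclei, so 6 syllables.
V1 /y/ – V2 /a/: cluster /nmm/ — the longest permitted-onset suffix is /m/; onset = /m/, preceding coda = /nm/.
V2 /a/ – V3 /i/: /s/ is a single consonant, so it becomes the next onset.
V3 /i/ – V4 /i/: /nwn/; trying suffixes from longest down, /n/ is the first permitted one, so coda /nw/ | onset /n/.
V4 /i/ – V5 /a/: /nmgl/ — longest licit onset from the right is /gl/, leaving /nm/ as coda.
V5 /a/ – V6 /e/: /gg/ splits as /g/ + /g/ (/g/ is the longest suffix that is a licit onset).
Putting it together: stwynm.ma.sinw.ninm.glag.gen.
Classifying each syllable: /stwynm/ (closed), /ma/ (open), /sinw/ (closed), /ninm/ (closed), /glag/ (closed), /gen/ (closed).
Closed syllables: 5.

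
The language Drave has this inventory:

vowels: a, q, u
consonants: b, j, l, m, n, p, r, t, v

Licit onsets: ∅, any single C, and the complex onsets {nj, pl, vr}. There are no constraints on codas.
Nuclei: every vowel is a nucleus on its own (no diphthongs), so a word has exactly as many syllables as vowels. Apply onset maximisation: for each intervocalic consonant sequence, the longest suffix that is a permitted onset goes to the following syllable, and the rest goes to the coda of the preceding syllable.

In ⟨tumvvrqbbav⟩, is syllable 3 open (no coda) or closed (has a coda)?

closed

Vowels present: u, q, a; each is a nucleus, giving 3 syllables.
/u…q/ gap (V1→V2): cluster /mvvr/ — the longest permitted-onset suffix is /vr/; onset = /vr/, preceding coda = /mv/.
/q…a/ gap (V2→V3): /bb/; trying suffixes from longest down, /b/ is the first permitted one, so coda /b/ | onset /b/.
Syllabification: tumv.vrqb.bav.
Syllable 3 is /bav/ with coda /v/, so it is closed.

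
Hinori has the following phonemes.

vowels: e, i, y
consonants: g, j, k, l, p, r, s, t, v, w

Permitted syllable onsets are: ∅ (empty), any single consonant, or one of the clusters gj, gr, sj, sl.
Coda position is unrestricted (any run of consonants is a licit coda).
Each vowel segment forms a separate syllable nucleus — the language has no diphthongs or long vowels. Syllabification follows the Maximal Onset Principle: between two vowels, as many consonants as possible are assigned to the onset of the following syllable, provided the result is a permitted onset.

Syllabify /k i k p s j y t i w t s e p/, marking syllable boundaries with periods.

kikp.sjy.tiwt.sep

The vowels are i, y, i, e — 4 nuclei, so 4 syllables.
V1 /i/ – V2 /y/: /kpsj/ splits as /kp/ + /sj/ (/sj/ is the longest suffix that is a licit onset).
V2 /y/ – V3 /i/: /t/ is a single consonant, so it becomes the next onset.
V3 /i/ – V4 /e/: /wts/; trying suffixes from longest down, /s/ is the first permitted one, so coda /wt/ | onset /s/.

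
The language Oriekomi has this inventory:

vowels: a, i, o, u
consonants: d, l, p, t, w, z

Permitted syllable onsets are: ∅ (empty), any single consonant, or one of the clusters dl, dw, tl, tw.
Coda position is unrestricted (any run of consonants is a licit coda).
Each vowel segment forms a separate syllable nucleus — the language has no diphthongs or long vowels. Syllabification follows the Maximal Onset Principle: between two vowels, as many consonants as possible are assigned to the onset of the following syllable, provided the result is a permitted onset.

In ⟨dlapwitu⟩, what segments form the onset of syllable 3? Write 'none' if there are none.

t

Nuclei (vowels): a, i, u → 3 syllables.
Between /a/ (V1) and /i/ (V2): /pw/ splits as /p/ + /w/ (/w/ is the longest suffix that is a licit onset).
Between /i/ (V2) and /u/ (V3): /t/ is a single consonant, so it becomes the next onset.
Putting it together: dlap.wi.tu.
Syllable 3 is /tu/: onset /t/, nucleus /u/, coda ∅.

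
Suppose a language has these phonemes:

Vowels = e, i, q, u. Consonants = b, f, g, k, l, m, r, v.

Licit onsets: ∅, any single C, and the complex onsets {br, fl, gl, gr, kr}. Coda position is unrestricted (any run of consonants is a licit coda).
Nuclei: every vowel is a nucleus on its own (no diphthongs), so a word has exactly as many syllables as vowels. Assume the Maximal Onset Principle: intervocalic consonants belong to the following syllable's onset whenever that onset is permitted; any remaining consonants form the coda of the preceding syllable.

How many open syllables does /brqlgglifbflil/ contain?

0

Nuclei (vowels): q, i, i → 3 syllables.
Between /q/ (V1) and /i/ (V2): cluster /lggl/ — the longest permitted-onset suffix is /gl/; onset = /gl/, preceding coda = /lg/.
Between /i/ (V2) and /i/ (V3): /fbfl/ — longest licit onset from the right is /fl/, leaving /fb/ as coda.
So the parse is brqlg.glifb.flil.
Classifying each syllable: /brqlg/ (closed), /glifb/ (closed), /flil/ (closed).
Open syllables: 0.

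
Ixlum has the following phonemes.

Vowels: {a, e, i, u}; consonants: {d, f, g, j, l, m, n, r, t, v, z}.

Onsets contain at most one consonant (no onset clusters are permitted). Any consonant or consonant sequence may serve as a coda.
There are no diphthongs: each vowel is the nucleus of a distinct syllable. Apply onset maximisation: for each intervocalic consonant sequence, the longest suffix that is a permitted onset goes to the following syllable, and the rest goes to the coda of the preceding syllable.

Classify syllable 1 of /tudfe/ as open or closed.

closed

Nuclei (vowels): u, e → 2 syllables.
/u…e/ gap (V1→V2): /df/ — longest licit onset from the right is /f/, leaving /d/ as coda.
Syllabification: tud.fe.
Syllable 1 is /tud/ with coda /d/, so it is closed.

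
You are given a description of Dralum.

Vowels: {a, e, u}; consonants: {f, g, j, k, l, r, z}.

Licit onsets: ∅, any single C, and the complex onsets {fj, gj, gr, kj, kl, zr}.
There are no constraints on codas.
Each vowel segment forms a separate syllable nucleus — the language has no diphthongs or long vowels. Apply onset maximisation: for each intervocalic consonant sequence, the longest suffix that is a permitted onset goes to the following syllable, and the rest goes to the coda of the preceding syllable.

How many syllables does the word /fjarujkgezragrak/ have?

5

Nuclei (vowels): a, u, e, a, a → 5 syllables.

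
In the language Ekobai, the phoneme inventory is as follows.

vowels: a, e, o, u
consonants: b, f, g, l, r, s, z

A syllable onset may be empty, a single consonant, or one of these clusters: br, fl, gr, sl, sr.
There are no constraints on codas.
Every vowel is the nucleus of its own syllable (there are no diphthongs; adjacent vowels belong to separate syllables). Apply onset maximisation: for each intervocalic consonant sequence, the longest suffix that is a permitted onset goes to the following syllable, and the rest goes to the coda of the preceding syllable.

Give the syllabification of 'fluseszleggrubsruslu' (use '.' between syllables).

flu.sesz.leg.grub.sru.slu

Vowels present: u, e, e, u, u, u; each is a nucleus, giving 6 syllables.
σ1/σ2 boundary: just /s/ — single C goes to the following onset.
σ2/σ3 boundary: /szl/ splits as /sz/ + /l/ (/l/ is the longest suffix that is a licit onset).
σ3/σ4 boundary: /ggr/ — longest licit onset from the right is /gr/, leaving /g/ as coda.
σ4/σ5 boundary: cluster /bsr/ — the longest permitted-onset suffix is /sr/; onset = /sr/, preceding coda = /b/.
σ5/σ6 boundary: /sl/ is a licit onset in full, so it all attaches to the next syllable.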